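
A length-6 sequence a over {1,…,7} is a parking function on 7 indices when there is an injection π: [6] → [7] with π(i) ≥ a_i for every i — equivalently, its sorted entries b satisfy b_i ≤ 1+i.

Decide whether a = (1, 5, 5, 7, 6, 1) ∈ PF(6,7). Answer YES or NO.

NO

Sorted: b = (1, 1, 5, 5, 6, 7).
  b_1=1 ≤ 2
  b_2=1 ≤ 3
  b_3=5 > 4
  fails at i=3 ⇒ NO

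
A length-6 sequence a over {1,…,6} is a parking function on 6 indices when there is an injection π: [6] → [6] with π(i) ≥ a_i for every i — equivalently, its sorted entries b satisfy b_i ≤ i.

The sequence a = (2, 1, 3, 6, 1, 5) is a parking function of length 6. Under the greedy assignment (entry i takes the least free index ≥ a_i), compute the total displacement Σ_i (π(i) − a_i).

Σπ = 21 ({1..6} each once); Σa = 2+1+3+6+1+5 = 18; disp = 21−18 = 3.

3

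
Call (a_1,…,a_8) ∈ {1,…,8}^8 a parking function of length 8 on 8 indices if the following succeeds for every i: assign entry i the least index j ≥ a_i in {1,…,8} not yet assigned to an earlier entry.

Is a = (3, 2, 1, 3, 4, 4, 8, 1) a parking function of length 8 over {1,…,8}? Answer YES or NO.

Rearranged: b = (1, 1, 2, 3, 3, 4, 4, 8).
  b_1=1 ≤ 1
  b_2=1 ≤ 2
  b_3=2 ≤ 3
  b_4=3 ≤ 4
  b_5=3 ≤ 5
  b_6=4 ≤ 6
  b_7=4 ≤ 7
  b_8=8 ≤ 8
All bounds hold ⇒ YES

YES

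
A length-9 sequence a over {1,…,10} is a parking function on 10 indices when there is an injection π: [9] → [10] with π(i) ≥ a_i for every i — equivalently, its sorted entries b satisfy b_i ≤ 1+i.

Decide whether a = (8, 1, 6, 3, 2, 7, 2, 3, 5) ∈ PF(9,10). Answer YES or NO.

Rearranged: b = (1, 2, 2, 3, 3, 5, 6, 7, 8).
  b_1=1 ≤ 2
  b_2=2 ≤ 3
  b_3=2 ≤ 4
  b_4=3 ≤ 5
  b_5=3 ≤ 6
  b_6=5 ≤ 7
  b_7=6 ≤ 8
  b_8=7 ≤ 9
  b_9=8 ≤ 10
All bounds hold ⇒ YES

YES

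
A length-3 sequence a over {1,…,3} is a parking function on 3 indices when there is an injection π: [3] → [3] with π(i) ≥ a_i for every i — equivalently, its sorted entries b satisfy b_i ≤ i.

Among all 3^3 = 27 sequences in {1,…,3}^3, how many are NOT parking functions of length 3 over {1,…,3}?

11

Count = (3+1−3)·(3+1)^{3−1} = 1×16 = 16
One tuple (2,3,2) → sorted (2,2,3): b_1=2>1, not a PF.
3^3 − 16 = 27 − 16 = 11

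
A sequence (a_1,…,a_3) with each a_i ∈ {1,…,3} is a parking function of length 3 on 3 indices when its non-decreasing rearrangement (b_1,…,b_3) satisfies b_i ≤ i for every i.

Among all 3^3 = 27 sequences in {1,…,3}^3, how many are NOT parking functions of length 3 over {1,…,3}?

11

Count = (3+1−3)·(3+1)^{3−1} = 1 · 16 = 16 [KW]
One tuple (3,3,3) → sorted (3,3,3): b_1=3>1, not a PF.
3^3 − 16 = 27 − 16 = 11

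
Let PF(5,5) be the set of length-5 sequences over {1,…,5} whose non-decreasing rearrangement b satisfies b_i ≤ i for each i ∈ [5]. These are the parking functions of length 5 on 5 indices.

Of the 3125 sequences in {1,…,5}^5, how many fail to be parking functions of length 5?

1829

|PF| = 1·6^4 = 1 · 1296 = 1296 (Konheim–Weiss)
Example (5,5,3,3,4) → sorted (3,3,4,5,5): b_1=3>1, not a PF.
Total 3125; non-PF = 3125−1296 = 1829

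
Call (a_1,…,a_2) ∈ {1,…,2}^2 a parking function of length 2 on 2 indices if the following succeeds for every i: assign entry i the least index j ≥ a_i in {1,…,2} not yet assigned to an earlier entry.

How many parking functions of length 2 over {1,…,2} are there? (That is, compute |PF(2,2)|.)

|PF| = (3−2)·3^(2−1) = 1×3 = 3 (Konheim–Weiss)
Example (1,2) → sorted (1,2): b_i ≤ i ∀i, a PF.

3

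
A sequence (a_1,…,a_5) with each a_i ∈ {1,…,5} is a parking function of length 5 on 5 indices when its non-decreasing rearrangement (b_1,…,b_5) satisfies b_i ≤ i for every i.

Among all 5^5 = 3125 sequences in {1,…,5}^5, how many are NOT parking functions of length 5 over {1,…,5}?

1829

|PF(5,5)| = (6−5)·6^(5−1) = 1×1296 = 1296 [KW]
Example (2,1,5,5,3) → sorted (1,2,3,5,5): b_4=5>4, not a PF.
Total 3125; non-PF = 3125−1296 = 1829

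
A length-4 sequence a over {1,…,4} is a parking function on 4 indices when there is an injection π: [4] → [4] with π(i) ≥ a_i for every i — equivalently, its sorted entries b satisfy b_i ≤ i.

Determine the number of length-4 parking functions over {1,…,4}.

#PF = (4−4+1)·(4+1)^(4−1) = 1 · 125 = 125
Example (4,1,1,1) → sorted (1,1,1,4): b_i ≤ i ∀i, a PF.

125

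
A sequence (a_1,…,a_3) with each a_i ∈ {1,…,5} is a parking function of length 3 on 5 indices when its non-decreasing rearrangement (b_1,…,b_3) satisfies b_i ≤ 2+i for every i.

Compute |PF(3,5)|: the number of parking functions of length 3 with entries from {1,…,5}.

Count = 3·6^2 = 3×36 = 108 (Konheim–Weiss)
E.g. (3,4,3) → sorted (3,3,4): b_i ≤ 2+i ∀i, a PF.

108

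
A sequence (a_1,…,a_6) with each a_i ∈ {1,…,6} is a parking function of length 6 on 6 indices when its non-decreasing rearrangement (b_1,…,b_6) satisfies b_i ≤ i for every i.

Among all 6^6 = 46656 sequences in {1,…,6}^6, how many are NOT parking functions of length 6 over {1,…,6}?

29849

|PF(6,6)| = (7−6)·7^(6−1) = 1×16807 = 16807 (Konheim–Weiss)
Check (6,6,6,4,3,5) → sorted (3,4,5,6,6,6): b_1=3>1, not a PF.
Total 46656; non-PF = 46656−16807 = 29849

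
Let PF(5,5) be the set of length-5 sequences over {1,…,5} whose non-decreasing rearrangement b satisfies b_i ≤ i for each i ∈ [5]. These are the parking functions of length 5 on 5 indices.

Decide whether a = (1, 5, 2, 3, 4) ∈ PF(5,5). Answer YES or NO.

YES

Rearranged: b = (1, 2, 3, 4, 5).
  b_1=1 ≤ 1
  b_2=2 ≤ 2
  b_3=3 ≤ 3
  b_4=4 ≤ 4
  b_5=5 ≤ 5
All bounds hold ⇒ YES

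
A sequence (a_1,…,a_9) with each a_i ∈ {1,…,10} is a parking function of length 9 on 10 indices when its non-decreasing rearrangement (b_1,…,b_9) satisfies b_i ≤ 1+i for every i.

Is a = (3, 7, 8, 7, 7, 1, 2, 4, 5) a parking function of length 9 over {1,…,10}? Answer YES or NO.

Sorted: b = (1, 2, 3, 4, 5, 7, 7, 7, 8).
  b_1=1 ≤ 2
  b_2=2 ≤ 3
  b_3=3 ≤ 4
  b_4=4 ≤ 5
  b_5=5 ≤ 6
  b_6=7 ≤ 7
  b_7=7 ≤ 8
  b_8=7 ≤ 9
  b_9=8 ≤ 10
All bounds hold ⇒ YES

YES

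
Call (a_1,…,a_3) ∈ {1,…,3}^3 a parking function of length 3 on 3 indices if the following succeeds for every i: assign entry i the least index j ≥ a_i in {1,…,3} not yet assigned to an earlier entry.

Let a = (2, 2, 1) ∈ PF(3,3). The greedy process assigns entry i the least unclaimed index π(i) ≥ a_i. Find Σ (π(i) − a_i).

1

Σπ(i) = 1+…+3 = 6; Σa = 2+2+1 = 5; disp = 6−5 = 1.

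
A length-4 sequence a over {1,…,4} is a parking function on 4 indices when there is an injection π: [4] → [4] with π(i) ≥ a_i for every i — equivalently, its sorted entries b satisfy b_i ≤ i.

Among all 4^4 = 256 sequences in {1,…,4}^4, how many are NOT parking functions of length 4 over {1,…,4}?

131

|PF| = (5−4)·5^(4−1) = 1×125 = 125 (Pollak)
E.g. (3,2,2,3) → sorted (2,2,3,3): b_1=2>1, not a PF.
4^4 − 125 = 256 − 125 = 131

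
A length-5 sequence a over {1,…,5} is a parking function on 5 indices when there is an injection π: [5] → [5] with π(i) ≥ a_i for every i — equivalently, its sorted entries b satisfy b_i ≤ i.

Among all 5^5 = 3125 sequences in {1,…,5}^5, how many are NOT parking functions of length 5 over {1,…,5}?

|PF(5,5)| = (6−5)·6^(5−1) = 1×1296 = 1296 [KW]
Example (3,3,3,5,3) → sorted (3,3,3,3,5): b_1=3>1, not a PF.
Total 3125; non-PF = 3125−1296 = 1829

1829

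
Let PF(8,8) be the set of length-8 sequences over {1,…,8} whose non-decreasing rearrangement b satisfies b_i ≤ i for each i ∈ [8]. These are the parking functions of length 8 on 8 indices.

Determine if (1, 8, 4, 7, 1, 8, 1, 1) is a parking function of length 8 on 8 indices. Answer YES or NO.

Order a: b = (1, 1, 1, 1, 4, 7, 8, 8).
  b_1=1 ≤ 1
  b_2=1 ≤ 2
  b_3=1 ≤ 3
  b_4=1 ≤ 4
  b_5=4 ≤ 5
  b_6=7 > 6
  fails at i=6 ⇒ NO

NO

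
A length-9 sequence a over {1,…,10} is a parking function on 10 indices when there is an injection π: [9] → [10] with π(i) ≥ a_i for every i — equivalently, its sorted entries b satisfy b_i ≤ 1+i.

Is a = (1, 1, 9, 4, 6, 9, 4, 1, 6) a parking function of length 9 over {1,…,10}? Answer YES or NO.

YES

Order a: b = (1, 1, 1, 4, 4, 6, 6, 9, 9).
  b_1=1 ≤ 2
  b_2=1 ≤ 3
  b_3=1 ≤ 4
  b_4=4 ≤ 5
  b_5=4 ≤ 6
  b_6=6 ≤ 7
  b_7=6 ≤ 8
  b_8=9 ≤ 9
  b_9=9 ≤ 10
All bounds hold ⇒ YES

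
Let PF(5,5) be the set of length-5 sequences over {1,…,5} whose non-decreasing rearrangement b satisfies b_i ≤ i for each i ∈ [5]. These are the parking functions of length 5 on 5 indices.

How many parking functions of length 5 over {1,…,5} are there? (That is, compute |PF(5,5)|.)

|PF(5,5)| = (5+1−5)·(5+1)^{5−1} = 1×1296 = 1296 (Pollak)
One tuple (1,3,2,4,1) → sorted (1,1,2,3,4): b_i ≤ i ∀i, a PF.

1296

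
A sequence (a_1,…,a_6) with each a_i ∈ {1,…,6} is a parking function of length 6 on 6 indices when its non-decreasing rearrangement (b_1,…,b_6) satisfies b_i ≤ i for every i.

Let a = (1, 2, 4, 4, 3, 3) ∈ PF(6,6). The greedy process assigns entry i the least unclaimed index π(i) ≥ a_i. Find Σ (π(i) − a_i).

4

Σπ(i) = 1+…+6 = 21; Σa = 1+2+4+4+3+3 = 17; disp = 21−17 = 4.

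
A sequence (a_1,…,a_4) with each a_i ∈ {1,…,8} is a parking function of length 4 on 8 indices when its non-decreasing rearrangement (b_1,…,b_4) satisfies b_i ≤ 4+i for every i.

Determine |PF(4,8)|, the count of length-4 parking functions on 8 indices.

3645

#PF = (8+1−4)·(8+1)^{4−1} = 5 · 729 = 3645 [KW]
E.g. (4,8,2,3) → sorted (2,3,4,8): b_i ≤ 4+i ∀i, a PF.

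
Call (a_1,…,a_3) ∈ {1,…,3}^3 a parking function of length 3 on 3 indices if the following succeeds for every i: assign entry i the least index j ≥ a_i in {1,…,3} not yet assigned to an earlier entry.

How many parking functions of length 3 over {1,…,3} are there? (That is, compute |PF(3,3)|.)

|PF(3,3)| = 1·4^2 = 1×16 = 16 (Konheim–Weiss)
Check (1,2,1) → sorted (1,1,2): b_i ≤ i ∀i, a PF.

16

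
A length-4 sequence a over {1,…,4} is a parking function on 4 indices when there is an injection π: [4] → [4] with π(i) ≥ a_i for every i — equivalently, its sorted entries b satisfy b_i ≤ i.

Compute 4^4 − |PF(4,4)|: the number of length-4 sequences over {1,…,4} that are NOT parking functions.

|PF(4,4)| = 1·5^3 = 1×125 = 125 [KW]
E.g. (1,4,2,4) → sorted (1,2,4,4): b_3=4>3, not a PF.
So 256 − 125 = 131 fail.

131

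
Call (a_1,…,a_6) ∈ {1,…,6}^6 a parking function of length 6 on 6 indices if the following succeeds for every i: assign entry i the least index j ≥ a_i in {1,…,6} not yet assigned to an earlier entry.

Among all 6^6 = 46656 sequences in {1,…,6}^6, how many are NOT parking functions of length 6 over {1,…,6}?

Count = 1·7^5 = 1·16807 = 16807 [KW]
Example (6,5,5,4,6,6) → sorted (4,5,5,6,6,6): b_1=4>1, not a PF.
Total 46656; non-PF = 46656−16807 = 29849

29849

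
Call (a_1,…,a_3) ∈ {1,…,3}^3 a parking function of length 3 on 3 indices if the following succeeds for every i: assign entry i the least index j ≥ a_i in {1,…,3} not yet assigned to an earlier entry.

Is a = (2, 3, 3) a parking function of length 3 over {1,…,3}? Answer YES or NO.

NO

Rearranged: b = (2, 3, 3).
  b_1=2 > 1
  fails at i=1 ⇒ NO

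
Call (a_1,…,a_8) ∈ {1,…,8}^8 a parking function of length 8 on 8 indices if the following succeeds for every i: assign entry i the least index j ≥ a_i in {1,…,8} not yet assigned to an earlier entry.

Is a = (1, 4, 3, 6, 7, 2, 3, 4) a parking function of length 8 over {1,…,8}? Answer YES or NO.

YES

Sorted: b = (1, 2, 3, 3, 4, 4, 6, 7).
  b_1=1 ≤ 1
  b_2=2 ≤ 2
  b_3=3 ≤ 3
  b_4=3 ≤ 4
  b_5=4 ≤ 5
  b_6=4 ≤ 6
  b_7=6 ≤ 7
  b_8=7 ≤ 8
All bounds hold ⇒ YES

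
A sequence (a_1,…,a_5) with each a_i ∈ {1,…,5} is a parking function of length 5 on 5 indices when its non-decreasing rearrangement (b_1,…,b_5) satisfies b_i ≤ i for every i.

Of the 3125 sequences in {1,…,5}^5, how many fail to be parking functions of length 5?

#PF = (6−5)·6^(5−1) = 1·1296 = 1296 (Konheim–Weiss)
E.g. (2,2,2,5,3) → sorted (2,2,2,3,5): b_1=2>1, not a PF.
5^5 − 1296 = 3125 − 1296 = 1829

1829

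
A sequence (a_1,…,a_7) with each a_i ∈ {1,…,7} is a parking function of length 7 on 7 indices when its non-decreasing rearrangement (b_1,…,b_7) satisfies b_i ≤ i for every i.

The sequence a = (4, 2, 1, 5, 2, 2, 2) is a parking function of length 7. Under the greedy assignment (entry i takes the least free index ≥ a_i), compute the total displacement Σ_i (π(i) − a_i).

Σπ = 28 ({1..7} each once); Σa = 4+2+1+5+2+2+2 = 18; disp = 28−18 = 10.

10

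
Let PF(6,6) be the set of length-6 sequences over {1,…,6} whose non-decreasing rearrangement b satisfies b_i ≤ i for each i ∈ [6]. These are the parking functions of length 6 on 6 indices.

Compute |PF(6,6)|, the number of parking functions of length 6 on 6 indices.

16807

#PF = (7−6)·7^(6−1) = 1×16807 = 16807
Check (1,1,5,2,4,4) → sorted (1,1,2,4,4,5): b_i ≤ i ∀i, a PF.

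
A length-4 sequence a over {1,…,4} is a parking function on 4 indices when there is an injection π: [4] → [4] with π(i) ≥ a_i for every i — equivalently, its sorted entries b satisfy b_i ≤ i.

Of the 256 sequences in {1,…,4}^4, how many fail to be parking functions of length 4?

|PF| = (5−4)·5^(4−1) = 1×125 = 125 (Konheim–Weiss)
E.g. (4,3,4,3) → sorted (3,3,4,4): b_1=3>1, not a PF.
So 256 − 125 = 131 fail.

131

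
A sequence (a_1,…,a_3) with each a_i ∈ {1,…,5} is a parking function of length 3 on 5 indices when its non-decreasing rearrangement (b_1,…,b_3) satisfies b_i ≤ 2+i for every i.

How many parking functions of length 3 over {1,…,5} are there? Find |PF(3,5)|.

108

|PF(3,5)| = (5+1−3)·(5+1)^{3−1} = 3·36 = 108 (Pollak)
Example (5,4,3) → sorted (3,4,5): b_i ≤ 2+i ∀i, a PF.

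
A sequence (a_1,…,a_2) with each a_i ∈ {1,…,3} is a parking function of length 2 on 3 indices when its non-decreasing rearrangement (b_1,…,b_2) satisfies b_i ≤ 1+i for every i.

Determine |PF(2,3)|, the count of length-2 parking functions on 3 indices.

8

#PF = (3+1−2)·(3+1)^{2−1} = 2×4 = 8
One tuple (2,2) → sorted (2,2): b_i ≤ 1+i ∀i, a PF.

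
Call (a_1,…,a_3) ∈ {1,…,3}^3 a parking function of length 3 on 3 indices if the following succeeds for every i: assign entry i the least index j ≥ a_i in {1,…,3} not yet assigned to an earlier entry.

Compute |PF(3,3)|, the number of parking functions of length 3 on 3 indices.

|PF| = (3−3+1)·(3+1)^(3−1) = 1×16 = 16 (Konheim–Weiss)
Check (1,2,1) → sorted (1,1,2): b_i ≤ i ∀i, a PF.

16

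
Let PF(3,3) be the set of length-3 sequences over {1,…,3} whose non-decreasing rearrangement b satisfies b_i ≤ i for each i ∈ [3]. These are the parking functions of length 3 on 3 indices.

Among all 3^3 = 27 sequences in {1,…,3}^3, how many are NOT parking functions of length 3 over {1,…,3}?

11

#PF = 1·4^2 = 1 · 16 = 16 (Pollak)
Check (3,1,3) → sorted (1,3,3): b_2=3>2, not a PF.
Total 27; non-PF = 27−16 = 11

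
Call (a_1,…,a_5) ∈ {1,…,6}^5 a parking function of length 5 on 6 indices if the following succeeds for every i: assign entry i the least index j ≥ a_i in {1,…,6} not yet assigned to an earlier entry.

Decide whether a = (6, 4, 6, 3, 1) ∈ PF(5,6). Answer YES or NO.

Sorted: b = (1, 3, 4, 6, 6).
  b_1=1 ≤ 2
  b_2=3 ≤ 3
  b_3=4 ≤ 4
  b_4=6 > 5
  fails at i=4 ⇒ NO

NO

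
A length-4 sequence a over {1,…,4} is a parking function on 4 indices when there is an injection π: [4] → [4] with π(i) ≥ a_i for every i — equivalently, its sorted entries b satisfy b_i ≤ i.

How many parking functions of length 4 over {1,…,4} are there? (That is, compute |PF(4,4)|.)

#PF = (4−4+1)·(4+1)^(4−1) = 1·125 = 125
Check (4,1,2,3) → sorted (1,2,3,4): b_i ≤ i ∀i, a PF.

125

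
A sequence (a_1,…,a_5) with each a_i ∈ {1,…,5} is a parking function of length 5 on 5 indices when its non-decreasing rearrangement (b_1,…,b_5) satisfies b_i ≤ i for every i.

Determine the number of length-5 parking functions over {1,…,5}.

#PF = (5−5+1)·(5+1)^(5−1) = 1·1296 = 1296
One tuple (3,1,1,2,1) → sorted (1,1,1,2,3): b_i ≤ i ∀i, a PF.

1296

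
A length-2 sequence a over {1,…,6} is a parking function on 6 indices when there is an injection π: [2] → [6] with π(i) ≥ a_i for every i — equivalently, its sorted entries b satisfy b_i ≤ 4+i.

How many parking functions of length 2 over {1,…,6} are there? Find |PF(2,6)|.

35

|PF(2,6)| = (7−2)·7^(2−1) = 5×7 = 35 (Pollak)
E.g. (3,6) → sorted (3,6): b_i ≤ 4+i ∀i, a PF.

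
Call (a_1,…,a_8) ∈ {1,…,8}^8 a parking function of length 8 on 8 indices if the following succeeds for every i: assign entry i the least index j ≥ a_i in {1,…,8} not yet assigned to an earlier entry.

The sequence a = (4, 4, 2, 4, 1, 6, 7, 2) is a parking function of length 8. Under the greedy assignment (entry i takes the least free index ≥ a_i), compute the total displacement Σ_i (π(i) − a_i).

6

Σπ = 8·9/2 = 36 (π permutes [8]); Σa = 4+4+2+4+1+6+7+2 = 30; disp = 36−30 = 6.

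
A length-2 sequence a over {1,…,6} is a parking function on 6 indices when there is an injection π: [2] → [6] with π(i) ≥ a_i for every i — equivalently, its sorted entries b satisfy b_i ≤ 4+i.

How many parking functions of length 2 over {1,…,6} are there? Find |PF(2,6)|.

|PF| = (6−2+1)·(6+1)^(2−1) = 5×7 = 35 (Konheim–Weiss)
Example (3,2) → sorted (2,3): b_i ≤ 4+i ∀i, a PF.

35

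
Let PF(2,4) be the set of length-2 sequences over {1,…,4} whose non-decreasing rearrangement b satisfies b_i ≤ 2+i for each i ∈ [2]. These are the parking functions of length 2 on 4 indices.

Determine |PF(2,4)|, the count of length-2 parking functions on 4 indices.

15

Count = (5−2)·5^(2−1) = 3×5 = 15 (Konheim–Weiss)
One tuple (1,2) → sorted (1,2): b_i ≤ 2+i ∀i, a PF.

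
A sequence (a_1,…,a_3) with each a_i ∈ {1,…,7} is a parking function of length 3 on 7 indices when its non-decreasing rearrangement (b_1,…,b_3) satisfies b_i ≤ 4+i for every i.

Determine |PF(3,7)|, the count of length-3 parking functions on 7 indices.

320

Count = (8−3)·8^(3−1) = 5×64 = 320 [KW]
One tuple (2,7,3) → sorted (2,3,7): b_i ≤ 4+i ∀i, a PF.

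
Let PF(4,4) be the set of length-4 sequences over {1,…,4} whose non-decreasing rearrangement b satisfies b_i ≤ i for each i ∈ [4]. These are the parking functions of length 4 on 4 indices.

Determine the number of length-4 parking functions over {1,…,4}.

125

|PF(4,4)| = 1·5^3 = 1×125 = 125 [KW]
Check (1,3,3,1) → sorted (1,1,3,3): b_i ≤ i ∀i, a PF.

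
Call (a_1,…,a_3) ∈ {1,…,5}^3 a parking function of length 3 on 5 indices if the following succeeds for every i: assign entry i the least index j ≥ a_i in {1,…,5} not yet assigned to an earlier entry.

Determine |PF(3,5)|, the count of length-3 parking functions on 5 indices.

108

Count = (5+1−3)·(5+1)^{3−1} = 3·36 = 108 [KW]
One tuple (1,3,5) → sorted (1,3,5): b_i ≤ 2+i ∀i, a PF.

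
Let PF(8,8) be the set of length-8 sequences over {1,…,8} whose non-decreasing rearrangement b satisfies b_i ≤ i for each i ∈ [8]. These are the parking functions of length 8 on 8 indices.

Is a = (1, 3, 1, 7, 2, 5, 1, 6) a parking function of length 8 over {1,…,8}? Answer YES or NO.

Rearranged: b = (1, 1, 1, 2, 3, 5, 6, 7).
  b_1=1 ≤ 1
  b_2=1 ≤ 2
  b_3=1 ≤ 3
  b_4=2 ≤ 4
  b_5=3 ≤ 5
  b_6=5 ≤ 6
  b_7=6 ≤ 7
  b_8=7 ≤ 8
All bounds hold ⇒ YES

YES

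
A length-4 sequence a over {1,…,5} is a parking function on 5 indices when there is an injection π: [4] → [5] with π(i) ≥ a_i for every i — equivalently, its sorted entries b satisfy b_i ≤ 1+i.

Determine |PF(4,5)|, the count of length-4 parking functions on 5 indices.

432

|PF| = (5+1−4)·(5+1)^{4−1} = 2×216 = 432 (Pollak)
One tuple (2,2,1,2) → sorted (1,2,2,2): b_i ≤ 1+i ∀i, a PF.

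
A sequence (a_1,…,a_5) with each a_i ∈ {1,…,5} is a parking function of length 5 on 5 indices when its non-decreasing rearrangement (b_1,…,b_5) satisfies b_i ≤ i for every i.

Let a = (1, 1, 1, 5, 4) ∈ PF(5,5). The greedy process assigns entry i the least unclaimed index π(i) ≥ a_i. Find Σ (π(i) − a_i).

3

Σπ = 15 ({1..5} each once); Σa = 1+1+1+5+4 = 12; disp = 15−12 = 3.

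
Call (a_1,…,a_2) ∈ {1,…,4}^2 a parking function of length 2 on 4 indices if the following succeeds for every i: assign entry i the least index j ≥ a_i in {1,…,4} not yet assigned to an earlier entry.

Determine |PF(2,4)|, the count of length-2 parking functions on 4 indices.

Count = (4+1−2)·(4+1)^{2−1} = 3 · 5 = 15 (Konheim–Weiss)
Check (2,4) → sorted (2,4): b_i ≤ 2+i ∀i, a PF.

15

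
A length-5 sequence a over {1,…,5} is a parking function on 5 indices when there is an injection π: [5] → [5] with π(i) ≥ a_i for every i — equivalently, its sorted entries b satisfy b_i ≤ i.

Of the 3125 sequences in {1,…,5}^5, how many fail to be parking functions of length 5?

1829

|PF(5,5)| = 1·6^4 = 1 · 1296 = 1296 (Pollak)
Check (5,2,5,5,1) → sorted (1,2,5,5,5): b_3=5>3, not a PF.
Total 3125; non-PF = 3125−1296 = 1829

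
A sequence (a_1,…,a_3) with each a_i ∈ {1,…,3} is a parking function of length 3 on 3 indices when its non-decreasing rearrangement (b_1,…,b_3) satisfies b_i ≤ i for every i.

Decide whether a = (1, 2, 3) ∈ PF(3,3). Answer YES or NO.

YES

Rearranged: b = (1, 2, 3).
  b_1=1 ≤ 1
  b_2=2 ≤ 2
  b_3=3 ≤ 3
All bounds hold ⇒ YES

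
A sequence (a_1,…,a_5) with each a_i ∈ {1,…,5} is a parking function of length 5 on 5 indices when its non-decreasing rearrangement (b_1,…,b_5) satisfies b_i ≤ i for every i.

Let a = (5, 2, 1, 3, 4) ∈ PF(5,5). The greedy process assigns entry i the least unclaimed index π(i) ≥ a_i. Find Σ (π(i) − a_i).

Σπ = 15 ({1..5} each once); Σa = 5+2+1+3+4 = 15; disp = 15−15 = 0.

0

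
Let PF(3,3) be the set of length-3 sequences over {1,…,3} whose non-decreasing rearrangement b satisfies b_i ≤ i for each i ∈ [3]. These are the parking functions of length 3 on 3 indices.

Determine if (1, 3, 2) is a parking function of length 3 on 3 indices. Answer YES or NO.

YES

Rearranged: b = (1, 2, 3).
  b_1=1 ≤ 1
  b_2=2 ≤ 2
  b_3=3 ≤ 3
All bounds hold ⇒ YES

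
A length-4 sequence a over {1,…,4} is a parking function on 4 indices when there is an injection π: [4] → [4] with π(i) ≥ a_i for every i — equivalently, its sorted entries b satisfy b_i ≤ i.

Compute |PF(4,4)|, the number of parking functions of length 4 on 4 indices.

|PF(4,4)| = 1·5^3 = 1 · 125 = 125 [KW]
Example (3,4,2,1) → sorted (1,2,3,4): b_i ≤ i ∀i, a PF.

125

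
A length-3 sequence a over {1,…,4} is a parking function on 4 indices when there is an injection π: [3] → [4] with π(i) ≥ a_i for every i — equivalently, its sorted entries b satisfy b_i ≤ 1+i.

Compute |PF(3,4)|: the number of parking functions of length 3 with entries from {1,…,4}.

50

#PF = 2·5^2 = 2 · 25 = 50 [KW]
Check (1,1,2) → sorted (1,1,2): b_i ≤ 1+i ∀i, a PF.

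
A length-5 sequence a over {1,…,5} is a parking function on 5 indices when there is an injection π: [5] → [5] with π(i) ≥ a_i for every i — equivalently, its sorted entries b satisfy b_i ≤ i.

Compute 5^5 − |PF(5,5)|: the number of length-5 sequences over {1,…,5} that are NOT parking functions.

1829

|PF(5,5)| = (5+1−5)·(5+1)^{5−1} = 1·1296 = 1296 [KW]
E.g. (2,2,4,5,5) → sorted (2,2,4,5,5): b_1=2>1, not a PF.
Total 3125; non-PF = 3125−1296 = 1829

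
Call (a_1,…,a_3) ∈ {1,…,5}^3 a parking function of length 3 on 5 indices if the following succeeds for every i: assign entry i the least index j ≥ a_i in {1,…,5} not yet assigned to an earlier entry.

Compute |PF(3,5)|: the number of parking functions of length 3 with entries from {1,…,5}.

108

Count = (5−3+1)·(5+1)^(3−1) = 3×36 = 108 (Konheim–Weiss)
E.g. (3,4,1) → sorted (1,3,4): b_i ≤ 2+i ∀i, a PF.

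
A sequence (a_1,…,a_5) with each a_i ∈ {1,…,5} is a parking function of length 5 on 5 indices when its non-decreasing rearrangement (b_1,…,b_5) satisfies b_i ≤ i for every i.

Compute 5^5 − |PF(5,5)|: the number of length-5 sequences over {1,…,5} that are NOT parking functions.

|PF| = (6−5)·6^(5−1) = 1×1296 = 1296 (Konheim–Weiss)
One tuple (3,5,2,4,5) → sorted (2,3,4,5,5): b_1=2>1, not a PF.
So 3125 − 1296 = 1829 fail.

1829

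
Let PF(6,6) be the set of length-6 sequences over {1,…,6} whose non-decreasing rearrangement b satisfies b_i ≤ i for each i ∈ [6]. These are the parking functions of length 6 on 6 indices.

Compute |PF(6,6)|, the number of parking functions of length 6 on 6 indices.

16807

#PF = (6+1−6)·(6+1)^{6−1} = 1·16807 = 16807 (Pollak)
E.g. (1,6,2,4,2,5) → sorted (1,2,2,4,5,6): b_i ≤ i ∀i, a PF.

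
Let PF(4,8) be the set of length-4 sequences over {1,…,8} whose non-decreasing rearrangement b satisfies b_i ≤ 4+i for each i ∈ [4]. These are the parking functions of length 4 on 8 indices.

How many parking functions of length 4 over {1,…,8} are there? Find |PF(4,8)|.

3645

|PF| = (9−4)·9^(4−1) = 5 · 729 = 3645 [KW]
One tuple (3,1,5,6) → sorted (1,3,5,6): b_i ≤ 4+i ∀i, a PF.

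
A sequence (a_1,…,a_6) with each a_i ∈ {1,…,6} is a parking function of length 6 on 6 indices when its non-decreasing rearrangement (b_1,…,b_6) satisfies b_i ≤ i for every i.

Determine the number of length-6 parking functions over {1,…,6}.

|PF| = (6−6+1)·(6+1)^(6−1) = 1×16807 = 16807 (Konheim–Weiss)
E.g. (4,2,3,3,1,3) → sorted (1,2,3,3,3,4): b_i ≤ i ∀i, a PF.

16807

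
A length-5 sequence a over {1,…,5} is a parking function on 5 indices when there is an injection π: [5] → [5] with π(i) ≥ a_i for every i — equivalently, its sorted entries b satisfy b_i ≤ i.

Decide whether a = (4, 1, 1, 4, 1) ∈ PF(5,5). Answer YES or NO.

YES

Sorted: b = (1, 1, 1, 4, 4).
  b_1=1 ≤ 1
  b_2=1 ≤ 2
  b_3=1 ≤ 3
  b_4=4 ≤ 4
  b_5=4 ≤ 5
All bounds hold ⇒ YES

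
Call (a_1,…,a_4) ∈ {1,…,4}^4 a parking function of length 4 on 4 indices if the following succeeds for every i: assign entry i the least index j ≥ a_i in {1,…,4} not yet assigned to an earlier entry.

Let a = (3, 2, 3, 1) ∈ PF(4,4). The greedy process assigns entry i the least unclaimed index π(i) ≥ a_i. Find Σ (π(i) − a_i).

1

Σπ(i) = 1+…+4 = 10; Σa = 3+2+3+1 = 9; disp = 10−9 = 1.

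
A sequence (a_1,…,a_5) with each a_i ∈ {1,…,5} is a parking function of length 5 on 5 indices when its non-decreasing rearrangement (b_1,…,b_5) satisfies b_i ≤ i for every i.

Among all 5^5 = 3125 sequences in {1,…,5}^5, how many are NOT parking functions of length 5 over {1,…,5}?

1829

Count = (6−5)·6^(5−1) = 1×1296 = 1296 (Pollak)
One tuple (2,4,5,4,5) → sorted (2,4,4,5,5): b_1=2>1, not a PF.
Total 3125; non-PF = 3125−1296 = 1829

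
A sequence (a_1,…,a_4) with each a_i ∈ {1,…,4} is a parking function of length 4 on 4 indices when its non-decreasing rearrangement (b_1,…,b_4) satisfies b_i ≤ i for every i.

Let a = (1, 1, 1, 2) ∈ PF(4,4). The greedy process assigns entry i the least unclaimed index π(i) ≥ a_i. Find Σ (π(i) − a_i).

5

Σπ = 4·5/2 = 10 (π permutes [4]); Σa = 1+1+1+2 = 5; disp = 10−5 = 5.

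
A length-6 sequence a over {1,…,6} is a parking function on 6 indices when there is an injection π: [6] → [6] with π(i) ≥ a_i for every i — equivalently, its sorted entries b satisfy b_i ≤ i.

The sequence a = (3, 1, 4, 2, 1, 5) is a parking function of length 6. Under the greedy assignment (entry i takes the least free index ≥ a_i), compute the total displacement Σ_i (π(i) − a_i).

Σπ = 21 ({1..6} each once); Σa = 3+1+4+2+1+5 = 16; disp = 21−16 = 5.

5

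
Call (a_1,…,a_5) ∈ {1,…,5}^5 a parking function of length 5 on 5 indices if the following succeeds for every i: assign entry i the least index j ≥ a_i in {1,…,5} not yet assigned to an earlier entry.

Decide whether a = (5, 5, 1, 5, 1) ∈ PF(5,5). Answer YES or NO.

NO

Order a: b = (1, 1, 5, 5, 5).
  b_1=1 ≤ 1
  b_2=1 ≤ 2
  b_3=5 > 3
  fails at i=3 ⇒ NO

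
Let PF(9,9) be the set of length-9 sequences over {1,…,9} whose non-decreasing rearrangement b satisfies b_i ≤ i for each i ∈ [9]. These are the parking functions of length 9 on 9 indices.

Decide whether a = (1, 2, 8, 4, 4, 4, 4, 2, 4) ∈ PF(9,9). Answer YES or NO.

YES

Rearranged: b = (1, 2, 2, 4, 4, 4, 4, 4, 8).
  b_1=1 ≤ 1
  b_2=2 ≤ 2
  b_3=2 ≤ 3
  b_4=4 ≤ 4
  b_5=4 ≤ 5
  b_6=4 ≤ 6
  b_7=4 ≤ 7
  b_8=4 ≤ 8
  b_9=8 ≤ 9
All bounds hold ⇒ YES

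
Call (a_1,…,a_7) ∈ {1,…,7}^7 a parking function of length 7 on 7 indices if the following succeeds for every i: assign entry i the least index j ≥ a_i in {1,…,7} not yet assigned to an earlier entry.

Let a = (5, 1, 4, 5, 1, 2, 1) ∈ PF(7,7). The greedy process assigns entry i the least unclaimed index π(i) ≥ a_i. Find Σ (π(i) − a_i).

Σπ(i) = 1+…+7 = 28; Σa = 5+1+4+5+1+2+1 = 19; disp = 28−19 = 9.

9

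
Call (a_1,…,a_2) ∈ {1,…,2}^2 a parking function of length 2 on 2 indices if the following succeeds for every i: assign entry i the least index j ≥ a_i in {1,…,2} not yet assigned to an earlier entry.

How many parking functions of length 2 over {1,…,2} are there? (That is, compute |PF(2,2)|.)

3

Count = (2−2+1)·(2+1)^(2−1) = 1 · 3 = 3 (Pollak)
E.g. (1,1) → sorted (1,1): b_i ≤ i ∀i, a PF.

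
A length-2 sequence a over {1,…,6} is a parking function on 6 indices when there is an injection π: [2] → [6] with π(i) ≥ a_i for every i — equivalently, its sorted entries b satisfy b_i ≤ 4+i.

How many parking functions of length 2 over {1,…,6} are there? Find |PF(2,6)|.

Count = (7−2)·7^(2−1) = 5×7 = 35 (Pollak)
Check (4,4) → sorted (4,4): b_i ≤ 4+i ∀i, a PF.

35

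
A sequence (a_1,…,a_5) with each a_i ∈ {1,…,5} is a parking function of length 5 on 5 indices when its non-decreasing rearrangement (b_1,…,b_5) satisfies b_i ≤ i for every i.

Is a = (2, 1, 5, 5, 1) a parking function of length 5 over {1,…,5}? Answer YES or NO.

Sorted: b = (1, 1, 2, 5, 5).
  b_1=1 ≤ 1
  b_2=1 ≤ 2
  b_3=2 ≤ 3
  b_4=5 > 4
  fails at i=4 ⇒ NO

NO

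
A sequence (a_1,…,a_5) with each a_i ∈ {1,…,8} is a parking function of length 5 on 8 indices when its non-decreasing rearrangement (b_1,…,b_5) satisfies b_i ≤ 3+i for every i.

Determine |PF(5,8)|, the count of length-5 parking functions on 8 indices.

26244

Count = (8−5+1)·(8+1)^(5−1) = 4·6561 = 26244
Check (3,4,7,5,3) → sorted (3,3,4,5,7): b_i ≤ 3+i ∀i, a PF.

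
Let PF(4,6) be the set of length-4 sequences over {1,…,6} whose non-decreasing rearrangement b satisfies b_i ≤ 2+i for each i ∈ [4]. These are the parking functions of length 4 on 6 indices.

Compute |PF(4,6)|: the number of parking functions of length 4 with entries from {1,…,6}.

Count = (6−4+1)·(6+1)^(4−1) = 3 · 343 = 1029 (Pollak)
One tuple (2,2,6,4) → sorted (2,2,4,6): b_i ≤ 2+i ∀i, a PF.

1029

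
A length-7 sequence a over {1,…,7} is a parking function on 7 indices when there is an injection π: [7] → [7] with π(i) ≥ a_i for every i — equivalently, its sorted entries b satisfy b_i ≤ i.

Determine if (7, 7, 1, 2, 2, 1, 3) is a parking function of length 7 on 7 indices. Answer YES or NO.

NO

Rearranged: b = (1, 1, 2, 2, 3, 7, 7).
  b_1=1 ≤ 1
  b_2=1 ≤ 2
  b_3=2 ≤ 3
  b_4=2 ≤ 4
  b_5=3 ≤ 5
  b_6=7 > 6
  fails at i=6 ⇒ NO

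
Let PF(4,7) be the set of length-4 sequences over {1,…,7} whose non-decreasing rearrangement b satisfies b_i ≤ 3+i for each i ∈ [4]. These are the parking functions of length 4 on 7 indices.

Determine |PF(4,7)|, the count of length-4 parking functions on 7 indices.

#PF = (7+1−4)·(7+1)^{4−1} = 4 · 512 = 2048 [KW]
Example (4,6,2,1) → sorted (1,2,4,6): b_i ≤ 3+i ∀i, a PF.

2048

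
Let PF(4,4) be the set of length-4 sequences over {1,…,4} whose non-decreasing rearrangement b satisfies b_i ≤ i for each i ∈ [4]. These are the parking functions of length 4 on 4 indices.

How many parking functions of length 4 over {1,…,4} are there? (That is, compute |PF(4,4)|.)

|PF(4,4)| = (4−4+1)·(4+1)^(4−1) = 1·125 = 125
One tuple (2,2,1,1) → sorted (1,1,2,2): b_i ≤ i ∀i, a PF.

125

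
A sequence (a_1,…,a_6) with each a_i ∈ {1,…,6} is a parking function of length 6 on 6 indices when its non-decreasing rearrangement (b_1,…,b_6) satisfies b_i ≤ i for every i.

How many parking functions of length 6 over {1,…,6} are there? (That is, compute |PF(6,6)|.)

16807

|PF(6,6)| = (6+1−6)·(6+1)^{6−1} = 1 · 16807 = 16807 [KW]
One tuple (6,1,4,1,1,2) → sorted (1,1,1,2,4,6): b_i ≤ i ∀i, a PF.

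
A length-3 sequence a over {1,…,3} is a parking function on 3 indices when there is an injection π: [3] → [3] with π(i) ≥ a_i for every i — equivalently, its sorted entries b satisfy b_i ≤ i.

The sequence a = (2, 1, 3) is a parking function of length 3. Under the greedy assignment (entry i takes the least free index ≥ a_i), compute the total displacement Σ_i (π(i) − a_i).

Σπ = 3·4/2 = 6 (π permutes [3]); Σa = 2+1+3 = 6; disp = 6−6 = 0.

0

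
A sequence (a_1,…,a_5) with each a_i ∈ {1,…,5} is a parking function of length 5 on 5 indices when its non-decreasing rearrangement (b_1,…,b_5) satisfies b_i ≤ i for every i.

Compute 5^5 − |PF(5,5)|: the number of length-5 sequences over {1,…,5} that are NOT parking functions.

1829

Count = 1·6^4 = 1×1296 = 1296 (Pollak)
Example (4,5,1,1,4) → sorted (1,1,4,4,5): b_3=4>3, not a PF.
5^5 − 1296 = 3125 − 1296 = 1829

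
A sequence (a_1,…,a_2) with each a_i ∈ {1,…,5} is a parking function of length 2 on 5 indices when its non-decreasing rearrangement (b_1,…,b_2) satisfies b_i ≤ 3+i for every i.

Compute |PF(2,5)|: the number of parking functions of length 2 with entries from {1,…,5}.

|PF(2,5)| = (5−2+1)·(5+1)^(2−1) = 4 · 6 = 24 [KW]
Check (5,4) → sorted (4,5): b_i ≤ 3+i ∀i, a PF.

24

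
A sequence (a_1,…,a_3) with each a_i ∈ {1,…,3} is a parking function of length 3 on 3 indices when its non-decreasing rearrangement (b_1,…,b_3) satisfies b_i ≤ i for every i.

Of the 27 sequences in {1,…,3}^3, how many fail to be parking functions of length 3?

|PF(3,3)| = (3−3+1)·(3+1)^(3−1) = 1·16 = 16 (Konheim–Weiss)
One tuple (1,3,3) → sorted (1,3,3): b_2=3>2, not a PF.
3^3 − 16 = 27 − 16 = 11

11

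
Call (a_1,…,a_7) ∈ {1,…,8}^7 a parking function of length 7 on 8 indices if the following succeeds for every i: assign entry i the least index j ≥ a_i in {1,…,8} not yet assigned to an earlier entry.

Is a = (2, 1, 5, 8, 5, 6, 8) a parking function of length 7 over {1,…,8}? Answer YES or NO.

Order a: b = (1, 2, 5, 5, 6, 8, 8).
  b_1=1 ≤ 2
  b_2=2 ≤ 3
  b_3=5 > 4
  fails at i=3 ⇒ NO

NO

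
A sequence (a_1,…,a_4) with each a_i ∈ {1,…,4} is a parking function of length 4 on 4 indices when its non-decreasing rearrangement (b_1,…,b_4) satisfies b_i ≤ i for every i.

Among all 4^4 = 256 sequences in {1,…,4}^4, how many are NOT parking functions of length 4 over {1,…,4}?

|PF(4,4)| = 1·5^3 = 1 · 125 = 125
E.g. (3,4,4,3) → sorted (3,3,4,4): b_1=3>1, not a PF.
4^4 − 125 = 256 − 125 = 131

131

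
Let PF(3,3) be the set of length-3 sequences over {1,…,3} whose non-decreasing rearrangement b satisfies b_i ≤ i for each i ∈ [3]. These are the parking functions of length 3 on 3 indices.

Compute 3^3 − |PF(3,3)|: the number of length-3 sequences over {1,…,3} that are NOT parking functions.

#PF = 1·4^2 = 1·16 = 16 [KW]
Example (3,2,2) → sorted (2,2,3): b_1=2>1, not a PF.
Total 27; non-PF = 27−16 = 11

11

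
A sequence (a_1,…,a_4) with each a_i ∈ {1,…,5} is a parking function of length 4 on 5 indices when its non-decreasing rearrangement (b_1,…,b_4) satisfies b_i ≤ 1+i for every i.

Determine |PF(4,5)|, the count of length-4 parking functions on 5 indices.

432

|PF| = 2·6^3 = 2·216 = 432 [KW]
E.g. (1,5,4,1) → sorted (1,1,4,5): b_i ≤ 1+i ∀i, a PF.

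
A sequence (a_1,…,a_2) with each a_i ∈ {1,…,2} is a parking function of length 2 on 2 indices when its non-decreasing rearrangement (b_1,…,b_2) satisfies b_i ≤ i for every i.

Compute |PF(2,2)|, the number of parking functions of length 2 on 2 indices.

3

#PF = (3−2)·3^(2−1) = 1·3 = 3 [KW]
E.g. (2,1) → sorted (1,2): b_i ≤ i ∀i, a PF.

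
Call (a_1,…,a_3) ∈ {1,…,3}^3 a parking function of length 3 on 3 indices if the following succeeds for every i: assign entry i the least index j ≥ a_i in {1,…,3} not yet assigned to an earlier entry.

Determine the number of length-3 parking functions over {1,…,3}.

16

#PF = (3−3+1)·(3+1)^(3−1) = 1·16 = 16 (Pollak)
Example (1,2,3) → sorted (1,2,3): b_i ≤ i ∀i, a PF.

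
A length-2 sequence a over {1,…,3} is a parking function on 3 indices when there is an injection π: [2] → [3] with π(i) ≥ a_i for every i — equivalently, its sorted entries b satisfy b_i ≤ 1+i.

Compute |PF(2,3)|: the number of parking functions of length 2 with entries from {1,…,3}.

|PF| = (3−2+1)·(3+1)^(2−1) = 2·4 = 8 (Pollak)
Check (2,2) → sorted (2,2): b_i ≤ 1+i ∀i, a PF.

8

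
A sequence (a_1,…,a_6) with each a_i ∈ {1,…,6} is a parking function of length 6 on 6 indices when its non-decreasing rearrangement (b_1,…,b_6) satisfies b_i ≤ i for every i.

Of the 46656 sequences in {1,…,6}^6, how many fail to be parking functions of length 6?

29849

#PF = (6−6+1)·(6+1)^(6−1) = 1·16807 = 16807 (Pollak)
E.g. (6,1,2,6,6,1) → sorted (1,1,2,6,6,6): b_4=6>4, not a PF.
6^6 − 16807 = 46656 − 16807 = 29849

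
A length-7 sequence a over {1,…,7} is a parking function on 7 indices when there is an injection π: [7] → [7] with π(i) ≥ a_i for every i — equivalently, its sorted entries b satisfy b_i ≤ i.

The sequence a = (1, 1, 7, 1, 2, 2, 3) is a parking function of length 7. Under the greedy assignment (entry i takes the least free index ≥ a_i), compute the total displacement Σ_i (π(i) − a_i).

Σπ = 7·8/2 = 28 (π permutes [7]); Σa = 1+1+7+1+2+2+3 = 17; disp = 28−17 = 11.

11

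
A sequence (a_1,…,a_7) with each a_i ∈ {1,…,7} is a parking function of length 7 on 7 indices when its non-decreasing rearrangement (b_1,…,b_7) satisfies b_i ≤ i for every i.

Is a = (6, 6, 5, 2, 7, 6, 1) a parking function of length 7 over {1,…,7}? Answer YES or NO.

Rearranged: b = (1, 2, 5, 6, 6, 6, 7).
  b_1=1 ≤ 1
  b_2=2 ≤ 2
  b_3=5 > 3
  fails at i=3 ⇒ NO

NO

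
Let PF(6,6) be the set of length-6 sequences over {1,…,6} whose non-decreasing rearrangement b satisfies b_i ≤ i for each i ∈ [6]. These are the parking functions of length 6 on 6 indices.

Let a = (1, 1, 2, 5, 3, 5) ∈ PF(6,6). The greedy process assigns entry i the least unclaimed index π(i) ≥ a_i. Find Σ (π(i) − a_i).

Σπ = 21 ({1..6} each once); Σa = 1+1+2+5+3+5 = 17; disp = 21−17 = 4.

4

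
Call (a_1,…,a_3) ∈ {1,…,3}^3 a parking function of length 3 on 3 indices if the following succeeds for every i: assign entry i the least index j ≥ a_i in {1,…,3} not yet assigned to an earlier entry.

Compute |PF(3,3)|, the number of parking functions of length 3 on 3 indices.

|PF(3,3)| = (4−3)·4^(3−1) = 1 · 16 = 16
E.g. (3,1,1) → sorted (1,1,3): b_i ≤ i ∀i, a PF.

16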